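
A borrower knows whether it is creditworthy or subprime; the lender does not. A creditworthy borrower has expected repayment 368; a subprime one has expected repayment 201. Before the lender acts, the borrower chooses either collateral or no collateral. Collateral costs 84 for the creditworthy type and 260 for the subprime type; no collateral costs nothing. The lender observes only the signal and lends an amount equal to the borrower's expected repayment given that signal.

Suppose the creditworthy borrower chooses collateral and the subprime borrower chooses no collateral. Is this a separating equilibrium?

Under separation the lender infers type exactly: collateral → creditworthy (pays 368), no collateral → subprime (pays 201).
Creditworthy: collateral gives 368 − 84 = 284; no collateral gives 201 − 0 = 201. No deviation. ✓
Subprime: no collateral gives 201 − 0 = 201; collateral gives 368 − 260 = 108. No deviation. ✓
Both incentive constraints hold.

Yes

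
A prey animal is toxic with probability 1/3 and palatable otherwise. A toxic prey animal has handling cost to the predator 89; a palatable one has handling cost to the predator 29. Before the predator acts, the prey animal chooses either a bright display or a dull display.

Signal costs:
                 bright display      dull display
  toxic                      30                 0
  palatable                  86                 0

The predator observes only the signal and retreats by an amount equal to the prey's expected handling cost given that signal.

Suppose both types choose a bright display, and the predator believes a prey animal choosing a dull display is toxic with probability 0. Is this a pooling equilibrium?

No

On the equilibrium path (bright display) the predator holds the prior 1/3 and pays 1/3·89 + 2/3·29 = 49. Off-path (dull display) belief 0 gives 0·89 + 1·29 = 29.
Toxic: bright display gives 49 − 30 = 19; dull display gives 29 − 0 = 29. Deviates. ✗
Palatable: bright display gives 49 − 86 = -37; dull display gives 29 − 0 = 29. Deviates. ✗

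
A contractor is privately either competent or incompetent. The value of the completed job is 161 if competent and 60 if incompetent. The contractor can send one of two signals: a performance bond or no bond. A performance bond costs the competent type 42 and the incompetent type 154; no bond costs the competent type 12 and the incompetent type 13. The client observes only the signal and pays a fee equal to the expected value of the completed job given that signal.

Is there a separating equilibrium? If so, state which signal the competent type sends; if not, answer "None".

bond

Try competent → bond, incompetent → no bond:
  If types separate, bond earns payment 161 and no bond earns 60.
  Competent: bond gives 161 − 42 = 119; no bond gives 60 − 12 = 48. No deviation. ✓
  Incompetent: no bond gives 60 − 13 = 47; bond gives 161 − 154 = 7. No deviation. ✓
Both hold — the competent type sends bond.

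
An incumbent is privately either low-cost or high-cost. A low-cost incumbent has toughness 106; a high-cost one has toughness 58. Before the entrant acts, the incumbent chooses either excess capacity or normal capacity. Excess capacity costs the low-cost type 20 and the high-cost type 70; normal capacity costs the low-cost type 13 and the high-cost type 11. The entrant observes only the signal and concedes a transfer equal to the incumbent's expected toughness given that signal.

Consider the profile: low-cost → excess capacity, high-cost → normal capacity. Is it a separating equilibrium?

Yes

If types separate, excess capacity earns payment 106 and normal capacity earns 58.
Low-cost: excess capacity gives 106 − 20 = 86; normal capacity gives 58 − 13 = 45. No deviation. ✓
High-cost: normal capacity gives 58 − 11 = 47; excess capacity gives 106 − 70 = 36. No deviation. ✓
Neither type gains from mimicking the other.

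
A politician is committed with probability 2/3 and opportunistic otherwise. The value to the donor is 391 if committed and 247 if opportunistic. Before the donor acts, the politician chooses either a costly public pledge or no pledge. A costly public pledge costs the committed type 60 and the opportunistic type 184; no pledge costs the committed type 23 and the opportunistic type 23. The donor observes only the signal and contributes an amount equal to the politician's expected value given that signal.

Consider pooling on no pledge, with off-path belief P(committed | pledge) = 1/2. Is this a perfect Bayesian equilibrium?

Yes

At the pooled signal (no pledge) the donor holds the prior 2/3 and pays 2/3·391 + 1/3·247 = 343. Off-path (pledge) belief 1/2 gives 1/2·391 + 1/2·247 = 319.
Committed: no pledge gives 343 − 23 = 320; pledge gives 319 − 60 = 259. Stays. ✓
Opportunistic: no pledge gives 343 − 23 = 320; pledge gives 319 − 184 = 135. Stays. ✓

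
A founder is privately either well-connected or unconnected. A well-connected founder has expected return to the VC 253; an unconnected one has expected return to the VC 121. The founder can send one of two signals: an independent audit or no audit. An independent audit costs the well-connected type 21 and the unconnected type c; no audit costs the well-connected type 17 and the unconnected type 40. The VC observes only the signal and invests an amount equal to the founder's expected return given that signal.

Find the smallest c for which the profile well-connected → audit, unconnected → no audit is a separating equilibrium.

172

Under separation: audit → well-connected (pays 253); no audit → unconnected (pays 121).
Well-connected: 253 − 21 = 232 ≥ 121 − 17 = 104. Holds regardless of c. ✓
Unconnected: 121 − 40 ≥ 253 − c, so c ≥ 253 − 81 = 172.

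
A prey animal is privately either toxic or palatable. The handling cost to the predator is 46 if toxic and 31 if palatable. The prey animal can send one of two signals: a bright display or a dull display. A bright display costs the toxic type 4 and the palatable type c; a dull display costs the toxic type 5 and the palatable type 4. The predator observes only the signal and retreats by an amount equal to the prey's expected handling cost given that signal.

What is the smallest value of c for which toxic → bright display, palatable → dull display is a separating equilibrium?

19

Under separation: bright display → toxic (pays 46); dull display → palatable (pays 31).
Toxic: 46 − 4 = 42 ≥ 31 − 5 = 26. Holds regardless of c. ✓
Palatable: 31 − 4 ≥ 46 − c, so c ≥ 46 − 27 = 19.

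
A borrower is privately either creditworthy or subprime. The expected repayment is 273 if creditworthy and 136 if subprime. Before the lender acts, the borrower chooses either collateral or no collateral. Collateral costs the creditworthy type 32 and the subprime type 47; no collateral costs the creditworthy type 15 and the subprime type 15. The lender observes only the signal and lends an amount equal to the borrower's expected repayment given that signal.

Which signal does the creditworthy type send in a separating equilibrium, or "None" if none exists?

None

Try creditworthy → collateral, subprime → no collateral:
  If types separate, collateral earns payment 273 and no collateral earns 136.
  Creditworthy: collateral gives 273 − 32 = 241; no collateral gives 136 − 15 = 121. No deviation. ✓
  Subprime: no collateral gives 136 − 15 = 121; collateral gives 273 − 47 = 226. Would deviate. ✗
Try creditworthy → no collateral, subprime → collateral:
  If types separate, no collateral earns payment 273 and collateral earns 136.
  Creditworthy: no collateral gives 273 − 15 = 258; collateral gives 136 − 32 = 104. No deviation. ✓
  Subprime: collateral gives 136 − 47 = 89; no collateral gives 273 − 15 = 258. Would deviate. ✗
Neither assignment is incentive-compatible.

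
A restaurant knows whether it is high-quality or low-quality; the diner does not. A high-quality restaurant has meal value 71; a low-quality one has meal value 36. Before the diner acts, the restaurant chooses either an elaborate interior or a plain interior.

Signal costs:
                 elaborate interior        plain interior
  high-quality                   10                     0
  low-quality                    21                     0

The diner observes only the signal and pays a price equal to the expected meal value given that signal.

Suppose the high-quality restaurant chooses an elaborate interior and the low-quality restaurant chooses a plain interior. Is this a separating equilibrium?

If types separate, elaborate interior earns payment 71 and plain interior earns 36.
High-quality: elaborate interior gives 71 − 10 = 61; plain interior gives 36 − 0 = 36. No deviation. ✓
Low-quality: plain interior gives 36 − 0 = 36; elaborate interior gives 71 − 21 = 50. Would deviate. ✗

No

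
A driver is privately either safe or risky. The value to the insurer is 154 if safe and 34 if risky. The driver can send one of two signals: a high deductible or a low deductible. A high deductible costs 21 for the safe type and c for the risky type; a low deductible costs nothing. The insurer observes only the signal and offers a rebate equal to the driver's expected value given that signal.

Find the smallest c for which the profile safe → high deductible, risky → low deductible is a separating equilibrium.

120

Under separation: high deductible → safe (pays 154); low deductible → risky (pays 34).
Safe: 154 − 21 = 133 ≥ 34 − 0 = 34. Holds regardless of c. ✓
Risky: 34 − 0 ≥ 154 − c, so c ≥ 154 − 34 = 120.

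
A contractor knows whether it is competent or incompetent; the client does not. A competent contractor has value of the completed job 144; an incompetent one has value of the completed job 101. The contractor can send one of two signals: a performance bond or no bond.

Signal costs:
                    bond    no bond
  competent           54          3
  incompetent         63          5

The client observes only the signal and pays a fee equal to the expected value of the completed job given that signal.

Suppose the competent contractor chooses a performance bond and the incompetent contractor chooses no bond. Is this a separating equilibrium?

If types separate, bond earns payment 144 and no bond earns 101.
Competent: bond gives 144 − 54 = 90; no bond gives 101 − 3 = 98. Would deviate. ✗
Incompetent: no bond gives 101 − 5 = 96; bond gives 144 − 63 = 81. No deviation. ✓

No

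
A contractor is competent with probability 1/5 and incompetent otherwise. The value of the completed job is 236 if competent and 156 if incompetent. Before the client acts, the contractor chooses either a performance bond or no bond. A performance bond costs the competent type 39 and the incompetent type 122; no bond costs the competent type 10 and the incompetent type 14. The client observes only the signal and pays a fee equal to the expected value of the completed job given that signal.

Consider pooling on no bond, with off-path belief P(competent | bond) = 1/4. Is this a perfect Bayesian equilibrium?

Yes

At the pooled signal (no bond) the client holds the prior 1/5 and pays 1/5·236 + 4/5·156 = 172. Off-path (bond) belief 1/4 gives 1/4·236 + 3/4·156 = 176.
Competent: no bond gives 172 − 10 = 162; bond gives 176 − 39 = 137. Stays. ✓
Incompetent: no bond gives 172 − 14 = 158; bond gives 176 − 122 = 54. Stays. ✓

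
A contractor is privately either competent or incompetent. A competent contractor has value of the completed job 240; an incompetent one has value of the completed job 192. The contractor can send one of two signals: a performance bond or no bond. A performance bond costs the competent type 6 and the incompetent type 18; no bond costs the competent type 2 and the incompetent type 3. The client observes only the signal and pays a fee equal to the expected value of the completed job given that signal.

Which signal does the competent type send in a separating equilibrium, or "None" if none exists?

Try competent → bond, incompetent → no bond:
  Under separation the client infers type exactly: bond → competent (pays 240), no bond → incompetent (pays 192).
  Competent: bond gives 240 − 6 = 234; no bond gives 192 − 2 = 190. No deviation. ✓
  Incompetent: no bond gives 192 − 3 = 189; bond gives 240 − 18 = 222. Would deviate. ✗
Try competent → no bond, incompetent → bond:
  Under separation the client infers type exactly: no bond → competent (pays 240), bond → incompetent (pays 192).
  Competent: no bond gives 240 − 2 = 238; bond gives 192 − 6 = 186. No deviation. ✓
  Incompetent: bond gives 192 − 18 = 174; no bond gives 240 − 3 = 237. Would deviate. ✗
Neither assignment is incentive-compatible.

None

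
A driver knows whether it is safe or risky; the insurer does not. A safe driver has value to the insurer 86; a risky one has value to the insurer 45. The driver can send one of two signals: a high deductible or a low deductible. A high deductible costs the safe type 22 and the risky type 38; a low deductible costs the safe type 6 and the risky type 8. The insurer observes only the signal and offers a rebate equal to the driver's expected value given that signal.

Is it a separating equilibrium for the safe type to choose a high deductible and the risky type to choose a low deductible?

No

Under separation the insurer infers type exactly: high deductible → safe (pays 86), low deductible → risky (pays 45).
Safe: high deductible gives 86 − 22 = 64; low deductible gives 45 − 6 = 39. No deviation. ✓
Risky: low deductible gives 45 − 8 = 37; high deductible gives 86 − 38 = 48. Would deviate. ✗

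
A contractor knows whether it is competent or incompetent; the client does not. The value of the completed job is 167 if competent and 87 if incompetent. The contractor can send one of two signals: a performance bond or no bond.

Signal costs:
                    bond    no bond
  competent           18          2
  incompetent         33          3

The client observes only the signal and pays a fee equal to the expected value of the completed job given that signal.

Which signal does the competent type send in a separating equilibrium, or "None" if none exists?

Try competent → bond, incompetent → no bond:
  If types separate, bond earns payment 167 and no bond earns 87.
  Competent: bond gives 167 − 18 = 149; no bond gives 87 − 2 = 85. No deviation. ✓
  Incompetent: no bond gives 87 − 3 = 84; bond gives 167 − 33 = 134. Would deviate. ✗
Try competent → no bond, incompetent → bond:
  If types separate, no bond earns payment 167 and bond earns 87.
  Competent: no bond gives 167 − 2 = 165; bond gives 87 − 18 = 69. No deviation. ✓
  Incompetent: bond gives 87 − 33 = 54; no bond gives 167 − 3 = 164. Would deviate. ✗
Neither assignment is incentive-compatible.

None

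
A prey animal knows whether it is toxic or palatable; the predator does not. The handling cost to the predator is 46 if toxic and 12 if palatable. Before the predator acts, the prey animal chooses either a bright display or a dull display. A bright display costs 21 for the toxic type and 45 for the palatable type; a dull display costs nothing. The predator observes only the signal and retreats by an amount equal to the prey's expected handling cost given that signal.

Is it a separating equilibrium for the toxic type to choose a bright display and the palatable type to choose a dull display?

Yes

Under separation the predator infers type exactly: bright display → toxic (pays 46), dull display → palatable (pays 12).
Toxic: bright display gives 46 − 21 = 25; dull display gives 12 − 0 = 12. No deviation. ✓
Palatable: dull display gives 12 − 0 = 12; bright display gives 46 − 45 = 1. No deviation. ✓
Neither type gains from mimicking the other.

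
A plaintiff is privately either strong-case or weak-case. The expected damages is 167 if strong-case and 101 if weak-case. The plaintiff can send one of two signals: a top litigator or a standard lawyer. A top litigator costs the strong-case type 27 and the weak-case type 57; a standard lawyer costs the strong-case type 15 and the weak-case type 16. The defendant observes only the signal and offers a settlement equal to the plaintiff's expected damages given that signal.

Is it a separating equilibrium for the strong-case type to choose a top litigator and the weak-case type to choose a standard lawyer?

If types separate, top litigator earns payment 167 and standard lawyer earns 101.
Strong-case: top litigator gives 167 − 27 = 140; standard lawyer gives 101 − 15 = 86. No deviation. ✓
Weak-case: standard lawyer gives 101 − 16 = 85; top litigator gives 167 − 57 = 110. Would deviate. ✗

No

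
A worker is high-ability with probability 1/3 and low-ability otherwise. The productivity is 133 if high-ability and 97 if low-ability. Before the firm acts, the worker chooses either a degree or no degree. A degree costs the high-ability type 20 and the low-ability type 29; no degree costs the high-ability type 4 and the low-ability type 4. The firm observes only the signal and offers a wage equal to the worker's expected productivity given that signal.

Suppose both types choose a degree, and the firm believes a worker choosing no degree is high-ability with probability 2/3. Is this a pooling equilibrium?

No

At the pooled signal (degree) the firm holds the prior 1/3 and pays 1/3·133 + 2/3·97 = 109. Off-path (no degree) belief 2/3 gives 2/3·133 + 1/3·97 = 121.
High-ability: degree gives 109 − 20 = 89; no degree gives 121 − 4 = 117. Deviates. ✗
Low-ability: degree gives 109 − 29 = 80; no degree gives 121 − 4 = 117. Deviates. ✗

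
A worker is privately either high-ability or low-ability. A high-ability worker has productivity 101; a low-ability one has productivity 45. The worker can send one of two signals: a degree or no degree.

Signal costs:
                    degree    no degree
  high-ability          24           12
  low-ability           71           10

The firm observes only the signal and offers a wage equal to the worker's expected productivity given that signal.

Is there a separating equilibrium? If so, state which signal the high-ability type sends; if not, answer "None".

Try high-ability → degree, low-ability → no degree:
  If types separate, degree earns payment 101 and no degree earns 45.
  High-ability: degree gives 101 − 24 = 77; no degree gives 45 − 12 = 33. No deviation. ✓
  Low-ability: no degree gives 45 − 10 = 35; degree gives 101 − 71 = 30. No deviation. ✓
Both hold — the high-ability type sends degree.

degree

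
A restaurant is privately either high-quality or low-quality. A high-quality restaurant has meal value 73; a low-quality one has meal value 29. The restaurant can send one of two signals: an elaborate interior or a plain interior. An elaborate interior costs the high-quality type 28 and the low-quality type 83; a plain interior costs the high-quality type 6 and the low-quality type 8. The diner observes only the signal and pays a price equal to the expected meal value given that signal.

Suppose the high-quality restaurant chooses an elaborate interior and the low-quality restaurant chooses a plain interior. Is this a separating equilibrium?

Yes

If types separate, elaborate interior earns payment 73 and plain interior earns 29.
High-quality: elaborate interior gives 73 − 28 = 45; plain interior gives 29 − 6 = 23. No deviation. ✓
Low-quality: plain interior gives 29 − 8 = 21; elaborate interior gives 73 − 83 = -10. No deviation. ✓
Both incentive constraints hold.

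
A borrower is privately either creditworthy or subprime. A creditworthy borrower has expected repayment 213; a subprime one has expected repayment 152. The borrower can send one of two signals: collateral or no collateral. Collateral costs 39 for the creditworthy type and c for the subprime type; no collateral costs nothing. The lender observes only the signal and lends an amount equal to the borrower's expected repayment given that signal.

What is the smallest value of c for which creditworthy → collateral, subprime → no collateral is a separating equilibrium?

Under separation: collateral → creditworthy (pays 213); no collateral → subprime (pays 152).
Creditworthy: 213 − 39 = 174 ≥ 152 − 0 = 152. Holds regardless of c. ✓
Subprime: 152 − 0 ≥ 213 − c, so c ≥ 213 − 152 = 61.

61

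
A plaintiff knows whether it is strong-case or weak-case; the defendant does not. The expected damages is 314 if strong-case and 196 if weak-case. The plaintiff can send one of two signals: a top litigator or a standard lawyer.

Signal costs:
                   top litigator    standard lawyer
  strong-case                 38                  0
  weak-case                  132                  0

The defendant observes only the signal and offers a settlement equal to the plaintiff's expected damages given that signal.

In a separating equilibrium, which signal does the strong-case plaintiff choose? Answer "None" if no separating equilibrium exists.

Try strong-case → top litigator, weak-case → standard lawyer:
  Under separation the defendant infers type exactly: top litigator → strong-case (pays 314), standard lawyer → weak-case (pays 196).
  Strong-case: top litigator gives 314 − 38 = 276; standard lawyer gives 196 − 0 = 196. No deviation. ✓
  Weak-case: standard lawyer gives 196 − 0 = 196; top litigator gives 314 − 132 = 182. No deviation. ✓
Both hold — the strong-case type sends top litigator.

top litigator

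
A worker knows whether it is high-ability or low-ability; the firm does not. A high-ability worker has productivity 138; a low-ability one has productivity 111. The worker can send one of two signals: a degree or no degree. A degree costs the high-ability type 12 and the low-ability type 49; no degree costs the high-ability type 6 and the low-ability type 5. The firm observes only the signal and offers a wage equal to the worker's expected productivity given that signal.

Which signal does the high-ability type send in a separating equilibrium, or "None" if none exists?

Try high-ability → degree, low-ability → no degree:
  If types separate, degree earns payment 138 and no degree earns 111.
  High-ability: degree gives 138 − 12 = 126; no degree gives 111 − 6 = 105. No deviation. ✓
  Low-ability: no degree gives 111 − 5 = 106; degree gives 138 − 49 = 89. No deviation. ✓
Both hold — the high-ability type sends degree.

degree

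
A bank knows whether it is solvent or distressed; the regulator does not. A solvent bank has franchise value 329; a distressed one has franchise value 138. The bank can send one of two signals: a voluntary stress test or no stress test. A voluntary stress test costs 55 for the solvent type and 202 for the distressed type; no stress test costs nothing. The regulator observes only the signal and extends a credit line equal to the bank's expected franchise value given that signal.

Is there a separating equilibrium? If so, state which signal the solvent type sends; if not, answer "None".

Try solvent → stress test, distressed → no stress test:
  Under separation the regulator infers type exactly: stress test → solvent (pays 329), no stress test → distressed (pays 138).
  Solvent: stress test gives 329 − 55 = 274; no stress test gives 138 − 0 = 138. No deviation. ✓
  Distressed: no stress test gives 138 − 0 = 138; stress test gives 329 − 202 = 127. No deviation. ✓
Both hold — the solvent type sends stress test.

stress test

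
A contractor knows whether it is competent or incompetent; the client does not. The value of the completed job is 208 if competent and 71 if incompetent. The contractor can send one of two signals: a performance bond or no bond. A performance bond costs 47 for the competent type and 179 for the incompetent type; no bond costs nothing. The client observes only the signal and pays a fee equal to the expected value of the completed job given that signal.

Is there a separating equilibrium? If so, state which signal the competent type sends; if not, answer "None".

bond

Try competent → bond, incompetent → no bond:
  If types separate, bond earns payment 208 and no bond earns 71.
  Competent: bond gives 208 − 47 = 161; no bond gives 71 − 0 = 71. No deviation. ✓
  Incompetent: no bond gives 71 − 0 = 71; bond gives 208 − 179 = 29. No deviation. ✓
Both hold — the competent type sends bond.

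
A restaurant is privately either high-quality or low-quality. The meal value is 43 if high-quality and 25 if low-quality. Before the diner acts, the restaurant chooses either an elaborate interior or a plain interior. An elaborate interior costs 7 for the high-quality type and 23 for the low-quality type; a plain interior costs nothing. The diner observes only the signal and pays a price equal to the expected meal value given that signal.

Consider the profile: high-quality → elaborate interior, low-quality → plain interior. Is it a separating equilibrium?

If types separate, elaborate interior earns payment 43 and plain interior earns 25.
High-quality: elaborate interior gives 43 − 7 = 36; plain interior gives 25 − 0 = 25. No deviation. ✓
Low-quality: plain interior gives 25 − 0 = 25; elaborate interior gives 43 − 23 = 20. No deviation. ✓
Neither type gains from mimicking the other.

Yes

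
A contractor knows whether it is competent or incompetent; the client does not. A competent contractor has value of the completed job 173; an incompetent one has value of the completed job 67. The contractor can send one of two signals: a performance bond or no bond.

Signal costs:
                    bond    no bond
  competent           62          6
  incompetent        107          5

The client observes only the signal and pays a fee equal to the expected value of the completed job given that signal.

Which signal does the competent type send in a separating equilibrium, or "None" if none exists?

None

Try competent → bond, incompetent → no bond:
  If types separate, bond earns payment 173 and no bond earns 67.
  Competent: bond gives 173 − 62 = 111; no bond gives 67 − 6 = 61. No deviation. ✓
  Incompetent: no bond gives 67 − 5 = 62; bond gives 173 − 107 = 66. Would deviate. ✗
Try competent → no bond, incompetent → bond:
  If types separate, no bond earns payment 173 and bond earns 67.
  Competent: no bond gives 173 − 6 = 167; bond gives 67 − 62 = 5. No deviation. ✓
  Incompetent: bond gives 67 − 107 = -40; no bond gives 173 − 5 = 168. Would deviate. ✗
Neither assignment is incentive-compatible.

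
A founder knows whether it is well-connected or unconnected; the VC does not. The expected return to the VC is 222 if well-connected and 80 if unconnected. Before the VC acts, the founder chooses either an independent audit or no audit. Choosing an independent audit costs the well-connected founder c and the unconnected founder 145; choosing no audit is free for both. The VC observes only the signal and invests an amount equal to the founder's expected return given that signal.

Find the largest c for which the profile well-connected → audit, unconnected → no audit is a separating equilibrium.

142

Under separation: audit → well-connected (pays 222); no audit → unconnected (pays 80).
Unconnected: 80 − 0 = 80 ≥ 222 − 145 = 77. Holds regardless of c. ✓
Well-connected: 222 − c ≥ 80 − 0, so c ≤ 222 − 80 = 142.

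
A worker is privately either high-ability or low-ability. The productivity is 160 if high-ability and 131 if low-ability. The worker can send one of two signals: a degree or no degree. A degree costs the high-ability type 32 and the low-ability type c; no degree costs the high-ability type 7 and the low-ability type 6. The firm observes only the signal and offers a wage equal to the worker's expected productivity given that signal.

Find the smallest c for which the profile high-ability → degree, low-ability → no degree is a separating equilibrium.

35

Under separation: degree → high-ability (pays 160); no degree → low-ability (pays 131).
High-ability: 160 − 32 = 128 ≥ 131 − 7 = 124. Holds regardless of c. ✓
Low-ability: 131 − 6 ≥ 160 − c, so c ≥ 160 − 125 = 35.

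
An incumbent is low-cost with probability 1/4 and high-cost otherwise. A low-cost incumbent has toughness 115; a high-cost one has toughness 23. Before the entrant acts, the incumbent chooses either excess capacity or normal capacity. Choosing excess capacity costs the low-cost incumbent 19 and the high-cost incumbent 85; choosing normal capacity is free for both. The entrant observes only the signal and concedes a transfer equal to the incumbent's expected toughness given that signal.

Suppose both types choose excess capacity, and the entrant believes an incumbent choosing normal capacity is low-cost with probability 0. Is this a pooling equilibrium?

At the pooled signal (excess capacity) the entrant holds the prior 1/4 and pays 1/4·115 + 3/4·23 = 46. Off-path (normal capacity) belief 0 gives 0·115 + 1·23 = 23.
Low-cost: excess capacity gives 46 − 19 = 27; normal capacity gives 23 − 0 = 23. Stays. ✓
High-cost: excess capacity gives 46 − 85 = -39; normal capacity gives 23 − 0 = 23. Deviates. ✗

No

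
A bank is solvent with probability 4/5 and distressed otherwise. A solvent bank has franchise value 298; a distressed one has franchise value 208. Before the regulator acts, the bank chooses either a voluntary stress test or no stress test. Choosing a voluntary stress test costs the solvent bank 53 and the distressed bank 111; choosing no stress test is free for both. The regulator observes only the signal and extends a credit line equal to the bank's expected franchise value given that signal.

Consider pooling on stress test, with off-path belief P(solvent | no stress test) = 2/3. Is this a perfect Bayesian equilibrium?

At the pooled signal (stress test) the regulator holds the prior 4/5 and pays 4/5·298 + 1/5·208 = 280. Off-path (no stress test) belief 2/3 gives 2/3·298 + 1/3·208 = 268.
Solvent: stress test gives 280 − 53 = 227; no stress test gives 268 − 0 = 268. Deviates. ✗
Distressed: stress test gives 280 − 111 = 169; no stress test gives 268 − 0 = 268. Deviates. ✗

No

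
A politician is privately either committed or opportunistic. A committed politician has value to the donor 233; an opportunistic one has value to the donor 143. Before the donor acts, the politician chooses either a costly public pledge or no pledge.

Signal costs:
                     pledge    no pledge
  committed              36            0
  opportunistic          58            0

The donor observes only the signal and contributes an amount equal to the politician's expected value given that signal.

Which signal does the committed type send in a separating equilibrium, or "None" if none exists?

Try committed → pledge, opportunistic → no pledge:
  If types separate, pledge earns payment 233 and no pledge earns 143.
  Committed: pledge gives 233 − 36 = 197; no pledge gives 143 − 0 = 143. No deviation. ✓
  Opportunistic: no pledge gives 143 − 0 = 143; pledge gives 233 − 58 = 175. Would deviate. ✗
Try committed → no pledge, opportunistic → pledge:
  If types separate, no pledge earns payment 233 and pledge earns 143.
  Committed: no pledge gives 233 − 0 = 233; pledge gives 143 − 36 = 107. No deviation. ✓
  Opportunistic: pledge gives 143 − 58 = 85; no pledge gives 233 − 0 = 233. Would deviate. ✗
Neither assignment is incentive-compatible.

None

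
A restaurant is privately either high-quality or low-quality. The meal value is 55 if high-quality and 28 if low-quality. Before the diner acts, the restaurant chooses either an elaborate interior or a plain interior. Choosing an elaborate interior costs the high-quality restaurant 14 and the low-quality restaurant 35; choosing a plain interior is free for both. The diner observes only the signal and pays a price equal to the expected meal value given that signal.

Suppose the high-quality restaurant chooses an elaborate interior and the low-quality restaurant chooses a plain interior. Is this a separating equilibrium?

Yes

If types separate, elaborate interior earns payment 55 and plain interior earns 28.
High-quality: elaborate interior gives 55 − 14 = 41; plain interior gives 28 − 0 = 28. No deviation. ✓
Low-quality: plain interior gives 28 − 0 = 28; elaborate interior gives 55 − 35 = 20. No deviation. ✓
Neither type gains from mimicking the other.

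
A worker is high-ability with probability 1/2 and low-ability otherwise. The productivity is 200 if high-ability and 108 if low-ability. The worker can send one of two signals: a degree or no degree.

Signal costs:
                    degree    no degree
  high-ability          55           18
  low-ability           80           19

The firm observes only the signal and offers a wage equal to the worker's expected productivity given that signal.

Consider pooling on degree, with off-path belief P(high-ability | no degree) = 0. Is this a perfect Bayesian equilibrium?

At the pooled signal (degree) the firm holds the prior 1/2 and pays 1/2·200 + 1/2·108 = 154. Off-path (no degree) belief 0 gives 0·200 + 1·108 = 108.
High-ability: degree gives 154 − 55 = 99; no degree gives 108 − 18 = 90. Stays. ✓
Low-ability: degree gives 154 − 80 = 74; no degree gives 108 − 19 = 89. Deviates. ✗

No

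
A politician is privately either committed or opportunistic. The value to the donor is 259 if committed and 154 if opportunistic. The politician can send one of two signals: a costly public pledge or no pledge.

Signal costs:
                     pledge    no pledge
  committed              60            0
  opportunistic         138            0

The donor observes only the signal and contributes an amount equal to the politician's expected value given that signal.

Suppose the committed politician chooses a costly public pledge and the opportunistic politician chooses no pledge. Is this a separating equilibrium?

If types separate, pledge earns payment 259 and no pledge earns 154.
Committed: pledge gives 259 − 60 = 199; no pledge gives 154 − 0 = 154. No deviation. ✓
Opportunistic: no pledge gives 154 − 0 = 154; pledge gives 259 − 138 = 121. No deviation. ✓
Neither type gains from mimicking the other.

Yes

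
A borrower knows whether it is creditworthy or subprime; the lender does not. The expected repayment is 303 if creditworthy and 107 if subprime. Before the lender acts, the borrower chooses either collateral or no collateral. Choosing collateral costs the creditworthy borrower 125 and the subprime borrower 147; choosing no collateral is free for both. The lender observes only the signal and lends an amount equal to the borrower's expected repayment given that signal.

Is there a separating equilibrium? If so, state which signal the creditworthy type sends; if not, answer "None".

None

Try creditworthy → collateral, subprime → no collateral:
  If types separate, collateral earns payment 303 and no collateral earns 107.
  Creditworthy: collateral gives 303 − 125 = 178; no collateral gives 107 − 0 = 107. No deviation. ✓
  Subprime: no collateral gives 107 − 0 = 107; collateral gives 303 − 147 = 156. Would deviate. ✗
Try creditworthy → no collateral, subprime → collateral:
  If types separate, no collateral earns payment 303 and collateral earns 107.
  Creditworthy: no collateral gives 303 − 0 = 303; collateral gives 107 − 125 = -18. No deviation. ✓
  Subprime: collateral gives 107 − 147 = -40; no collateral gives 303 − 0 = 303. Would deviate. ✗
Neither assignment is incentive-compatible.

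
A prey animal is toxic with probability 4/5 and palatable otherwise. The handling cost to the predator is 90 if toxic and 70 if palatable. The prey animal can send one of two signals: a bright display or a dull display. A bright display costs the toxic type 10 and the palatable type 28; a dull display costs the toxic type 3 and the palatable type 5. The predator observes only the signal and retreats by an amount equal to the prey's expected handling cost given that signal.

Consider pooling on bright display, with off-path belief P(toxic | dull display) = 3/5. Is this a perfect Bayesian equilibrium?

At the pooled signal (bright display) the predator holds the prior 4/5 and pays 4/5·90 + 1/5·70 = 86. Off-path (dull display) belief 3/5 gives 3/5·90 + 2/5·70 = 82.
Toxic: bright display gives 86 − 10 = 76; dull display gives 82 − 3 = 79. Deviates. ✗
Palatable: bright display gives 86 − 28 = 58; dull display gives 82 − 5 = 77. Deviates. ✗

No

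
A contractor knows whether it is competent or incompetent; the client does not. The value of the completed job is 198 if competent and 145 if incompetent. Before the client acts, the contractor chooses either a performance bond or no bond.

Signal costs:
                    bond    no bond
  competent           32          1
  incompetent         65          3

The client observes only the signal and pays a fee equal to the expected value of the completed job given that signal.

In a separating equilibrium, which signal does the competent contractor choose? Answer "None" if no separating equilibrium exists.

Try competent → bond, incompetent → no bond:
  Under separation the client infers type exactly: bond → competent (pays 198), no bond → incompetent (pays 145).
  Competent: bond gives 198 − 32 = 166; no bond gives 145 − 1 = 144. No deviation. ✓
  Incompetent: no bond gives 145 − 3 = 142; bond gives 198 − 65 = 133. No deviation. ✓
Both hold — the competent type sends bond.

bond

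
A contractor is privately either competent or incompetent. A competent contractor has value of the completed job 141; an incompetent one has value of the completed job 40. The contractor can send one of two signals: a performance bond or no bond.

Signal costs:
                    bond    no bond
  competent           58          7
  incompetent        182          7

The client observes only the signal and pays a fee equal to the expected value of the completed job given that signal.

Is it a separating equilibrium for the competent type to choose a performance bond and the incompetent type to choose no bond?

Yes

If types separate, bond earns payment 141 and no bond earns 40.
Competent: bond gives 141 − 58 = 83; no bond gives 40 − 7 = 33. No deviation. ✓
Incompetent: no bond gives 40 − 7 = 33; bond gives 141 − 182 = -41. No deviation. ✓
Both incentive constraints hold.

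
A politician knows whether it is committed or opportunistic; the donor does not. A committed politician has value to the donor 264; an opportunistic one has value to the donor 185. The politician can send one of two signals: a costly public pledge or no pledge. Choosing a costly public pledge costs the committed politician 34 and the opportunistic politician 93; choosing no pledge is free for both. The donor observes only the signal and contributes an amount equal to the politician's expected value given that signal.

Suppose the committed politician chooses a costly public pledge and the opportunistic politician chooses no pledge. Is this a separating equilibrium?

Yes

Under separation the donor infers type exactly: pledge → committed (pays 264), no pledge → opportunistic (pays 185).
Committed: pledge gives 264 − 34 = 230; no pledge gives 185 − 0 = 185. No deviation. ✓
Opportunistic: no pledge gives 185 − 0 = 185; pledge gives 264 − 93 = 171. No deviation. ✓
Neither type gains from mimicking the other.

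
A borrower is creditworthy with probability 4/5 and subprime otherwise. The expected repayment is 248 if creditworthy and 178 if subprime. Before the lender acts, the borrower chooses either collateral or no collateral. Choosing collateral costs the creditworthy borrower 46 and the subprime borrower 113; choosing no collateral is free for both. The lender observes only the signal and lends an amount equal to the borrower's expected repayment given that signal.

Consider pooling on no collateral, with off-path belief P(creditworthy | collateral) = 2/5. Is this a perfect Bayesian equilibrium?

At the pooled signal (no collateral) the lender holds the prior 4/5 and pays 4/5·248 + 1/5·178 = 234. Off-path (collateral) belief 2/5 gives 2/5·248 + 3/5·178 = 206.
Creditworthy: no collateral gives 234 − 0 = 234; collateral gives 206 − 46 = 160. Stays. ✓
Subprime: no collateral gives 234 − 0 = 234; collateral gives 206 − 113 = 93. Stays. ✓

Yes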